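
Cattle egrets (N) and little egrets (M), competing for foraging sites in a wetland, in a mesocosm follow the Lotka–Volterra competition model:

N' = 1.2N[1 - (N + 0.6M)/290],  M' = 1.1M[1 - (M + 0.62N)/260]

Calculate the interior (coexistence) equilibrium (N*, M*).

N* ≈ 213, M* ≈ 128

Setting both brackets to zero gives the nullclines N + 0.6M = 290 and 0.62N + M = 260.
Substituting M = 260 - 0.62N into the first: N(1 - 0.6·0.62) = 290 - 0.6·260.
So N* = 134/0.628 = 213, and then M* = 260 - 0.62·213 = 128.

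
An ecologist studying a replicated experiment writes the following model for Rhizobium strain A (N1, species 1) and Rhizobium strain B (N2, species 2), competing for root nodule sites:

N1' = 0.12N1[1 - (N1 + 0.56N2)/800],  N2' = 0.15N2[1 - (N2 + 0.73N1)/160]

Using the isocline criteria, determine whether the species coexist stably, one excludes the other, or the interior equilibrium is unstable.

Compare the nullcline intercepts: K1/α12 = 800/0.56 = 1430 > K2 = 160; K2/α21 = 160/0.73 = 219 < K1 = 800.
Since the inequalities point opposite ways, species 1 can invade but species 2 cannot.

species 1 excludes species 2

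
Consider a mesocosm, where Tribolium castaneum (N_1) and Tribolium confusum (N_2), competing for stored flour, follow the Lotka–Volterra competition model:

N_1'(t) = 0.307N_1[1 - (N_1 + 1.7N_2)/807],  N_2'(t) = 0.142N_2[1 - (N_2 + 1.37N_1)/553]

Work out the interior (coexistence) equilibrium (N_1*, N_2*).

Setting both brackets to zero gives the nullclines N_1 + 1.7N_2 = 807 and 1.37N_1 + N_2 = 553.
Substituting N_2 = 553 - 1.37N_1 into the first: N_1(1 - 1.7·1.37) = 807 - 1.7·553.
So N_1* = -133/-1.33 = 100, and then N_2* = 553 - 1.37·100 = 416.

N_1* ≈ 100, N_2* ≈ 416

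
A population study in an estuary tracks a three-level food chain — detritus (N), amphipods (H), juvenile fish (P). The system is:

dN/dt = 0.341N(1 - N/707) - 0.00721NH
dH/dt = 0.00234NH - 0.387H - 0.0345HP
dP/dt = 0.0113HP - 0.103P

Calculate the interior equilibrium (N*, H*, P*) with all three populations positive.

N* ≈ 571, H* ≈ 9.12, P* ≈ 27.5

From dP/dt = 0: 0.0113H* = 0.103, so H* = 9.12.
From dN/dt = 0: 0.341(1 - N*/707) = 0.00721·9.12, giving N* = 707·(1 - 0.193) = 571.
From dH/dt = 0: 0.00234·571 - 0.387 = 0.0345P*, so P* = 0.949/0.0345 = 27.5.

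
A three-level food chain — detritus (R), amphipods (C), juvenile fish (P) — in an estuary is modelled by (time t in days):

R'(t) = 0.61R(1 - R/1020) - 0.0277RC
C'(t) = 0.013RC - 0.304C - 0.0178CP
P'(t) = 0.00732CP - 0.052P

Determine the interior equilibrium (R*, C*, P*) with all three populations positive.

R* ≈ 691, C* ≈ 7.1, P* ≈ 488

From dP/dt = 0: 0.00732C* = 0.052, so C* = 7.1.
From dR/dt = 0: 0.61(1 - R*/1020) = 0.0277·7.1, giving R* = 1020·(1 - 0.323) = 691.
From dC/dt = 0: 0.013·691 - 0.304 = 0.0178P*, so P* = 8.68/0.0178 = 488.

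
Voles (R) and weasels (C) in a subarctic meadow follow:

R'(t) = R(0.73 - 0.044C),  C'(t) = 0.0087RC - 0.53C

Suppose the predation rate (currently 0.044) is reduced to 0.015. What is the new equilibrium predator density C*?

C* ≈ 48.7

At the interior fixed point, setting dR/dt = 0 with R > 0 fixes C* = (prey growth rate)/(RC coefficient) — independent of the other coefficients.
With the change, C* = 0.73/0.015 = 48.7; it rises from 16.6.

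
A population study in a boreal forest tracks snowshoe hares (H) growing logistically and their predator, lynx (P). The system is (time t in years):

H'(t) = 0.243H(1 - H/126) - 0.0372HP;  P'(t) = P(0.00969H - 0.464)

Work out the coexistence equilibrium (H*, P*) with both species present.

From dP/dt = 0 with P > 0: 0.00969H* = 0.464, so H* = 47.9.
Substitute into dH/dt = 0: 0.243(1 - 47.9/126) = 0.0372P*.
The bracket is 0.62, giving P* = 0.151/0.0372 = 4.05.

H* ≈ 47.9, P* ≈ 4.05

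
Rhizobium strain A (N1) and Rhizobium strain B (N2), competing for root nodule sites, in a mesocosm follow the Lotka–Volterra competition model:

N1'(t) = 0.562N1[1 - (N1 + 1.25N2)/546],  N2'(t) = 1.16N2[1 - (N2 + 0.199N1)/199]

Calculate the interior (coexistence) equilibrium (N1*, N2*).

N1* ≈ 396, N2* ≈ 120

Setting both brackets to zero gives the nullclines N1 + 1.25N2 = 546 and 0.199N1 + N2 = 199.
Substituting N2 = 199 - 0.199N1 into the first: N1(1 - 1.25·0.199) = 546 - 1.25·199.
So N1* = 297/0.751 = 396, and then N2* = 199 - 0.199·396 = 120.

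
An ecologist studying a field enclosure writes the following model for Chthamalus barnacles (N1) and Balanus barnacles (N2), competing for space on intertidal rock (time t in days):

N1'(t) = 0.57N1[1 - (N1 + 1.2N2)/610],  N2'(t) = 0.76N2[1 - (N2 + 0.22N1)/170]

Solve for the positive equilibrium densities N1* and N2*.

N1* ≈ 552, N2* ≈ 48.6

Setting both brackets to zero gives the nullclines N1 + 1.2N2 = 610 and 0.22N1 + N2 = 170.
Substituting N2 = 170 - 0.22N1 into the first: N1(1 - 1.2·0.22) = 610 - 1.2·170.
So N1* = 406/0.736 = 552, and then N2* = 170 - 0.22·552 = 48.6.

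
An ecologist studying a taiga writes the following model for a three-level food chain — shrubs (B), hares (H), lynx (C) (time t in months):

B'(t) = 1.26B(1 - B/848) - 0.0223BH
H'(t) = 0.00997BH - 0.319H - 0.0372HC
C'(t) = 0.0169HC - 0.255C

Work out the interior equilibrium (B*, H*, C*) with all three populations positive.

B* ≈ 622, H* ≈ 15.1, C* ≈ 158

From dC/dt = 0: 0.0169H* = 0.255, so H* = 15.1.
From dB/dt = 0: 1.26(1 - B*/848) = 0.0223·15.1, giving B* = 848·(1 - 0.267) = 622.
From dH/dt = 0: 0.00997·622 - 0.319 = 0.0372C*, so C* = 5.88/0.0372 = 158.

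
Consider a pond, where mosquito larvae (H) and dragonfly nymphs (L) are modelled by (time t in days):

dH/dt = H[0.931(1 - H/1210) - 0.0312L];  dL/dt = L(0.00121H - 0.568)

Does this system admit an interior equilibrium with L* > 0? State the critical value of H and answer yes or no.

Threshold H = 469; K > 469, so yes, the predator persists.

The predator equation gives dL/dt > 0 only when H > 0.568/0.00121 = 469.
Without the predator, H → K = 1210. Since 1210 > 469, the predator can invade and persist.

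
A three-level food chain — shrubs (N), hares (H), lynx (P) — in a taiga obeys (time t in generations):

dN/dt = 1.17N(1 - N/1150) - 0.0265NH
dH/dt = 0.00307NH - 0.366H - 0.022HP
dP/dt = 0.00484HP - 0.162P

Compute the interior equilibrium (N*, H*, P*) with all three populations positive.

N* ≈ 278, H* ≈ 33.5, P* ≈ 22.2

From dP/dt = 0: 0.00484H* = 0.162, so H* = 33.5.
From dN/dt = 0: 1.17(1 - N*/1150) = 0.0265·33.5, giving N* = 1150·(1 - 0.758) = 278.
From dH/dt = 0: 0.00307·278 - 0.366 = 0.022P*, so P* = 0.488/0.022 = 22.2.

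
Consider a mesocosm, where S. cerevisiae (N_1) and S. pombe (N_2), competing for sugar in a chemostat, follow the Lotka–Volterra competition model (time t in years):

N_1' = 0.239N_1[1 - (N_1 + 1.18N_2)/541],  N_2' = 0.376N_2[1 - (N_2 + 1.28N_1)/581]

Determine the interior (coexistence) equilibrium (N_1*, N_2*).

Setting both brackets to zero gives the nullclines N_1 + 1.18N_2 = 541 and 1.28N_1 + N_2 = 581.
Substituting N_2 = 581 - 1.28N_1 into the first: N_1(1 - 1.18·1.28) = 541 - 1.18·581.
So N_1* = -145/-0.51 = 283, and then N_2* = 581 - 1.28·283 = 218.

N_1* ≈ 283, N_2* ≈ 218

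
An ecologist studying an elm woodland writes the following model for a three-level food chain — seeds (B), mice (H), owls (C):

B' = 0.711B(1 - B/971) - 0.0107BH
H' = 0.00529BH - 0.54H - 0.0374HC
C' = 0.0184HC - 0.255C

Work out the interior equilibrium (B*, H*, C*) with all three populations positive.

From dC/dt = 0: 0.0184H* = 0.255, so H* = 13.9.
From dB/dt = 0: 0.711(1 - B*/971) = 0.0107·13.9, giving B* = 971·(1 - 0.209) = 768.
From dH/dt = 0: 0.00529·768 - 0.54 = 0.0374C*, so C* = 3.53/0.0374 = 94.3.

B* ≈ 768, H* ≈ 13.9, C* ≈ 94.3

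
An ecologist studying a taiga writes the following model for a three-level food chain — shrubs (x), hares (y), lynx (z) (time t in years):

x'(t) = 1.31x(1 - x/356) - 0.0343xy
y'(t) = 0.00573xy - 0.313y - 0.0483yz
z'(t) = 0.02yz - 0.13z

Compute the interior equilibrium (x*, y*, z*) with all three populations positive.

x* ≈ 295, y* ≈ 6.5, z* ≈ 28.6

From dz/dt = 0: 0.02y* = 0.13, so y* = 6.5.
From dx/dt = 0: 1.31(1 - x*/356) = 0.0343·6.5, giving x* = 356·(1 - 0.17) = 295.
From dy/dt = 0: 0.00573·295 - 0.313 = 0.0483z*, so z* = 1.38/0.0483 = 28.6.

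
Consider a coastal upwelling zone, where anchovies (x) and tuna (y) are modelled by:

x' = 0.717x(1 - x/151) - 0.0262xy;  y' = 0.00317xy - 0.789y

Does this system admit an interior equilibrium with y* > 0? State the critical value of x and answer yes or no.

The predator equation gives dy/dt > 0 only when x > 0.789/0.00317 = 249.
Without the predator, x → K = 151. Since 151 < 249, the predator cannot invade.

Threshold x = 249; K < 249, so no, the predator goes extinct.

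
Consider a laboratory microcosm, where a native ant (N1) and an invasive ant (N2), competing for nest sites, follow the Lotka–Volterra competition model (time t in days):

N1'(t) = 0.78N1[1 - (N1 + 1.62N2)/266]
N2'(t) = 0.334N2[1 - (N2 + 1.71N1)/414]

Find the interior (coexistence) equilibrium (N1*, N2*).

N1* ≈ 229, N2* ≈ 23.1

Setting both brackets to zero gives the nullclines N1 + 1.62N2 = 266 and 1.71N1 + N2 = 414.
Substituting N2 = 414 - 1.71N1 into the first: N1(1 - 1.62·1.71) = 266 - 1.62·414.
So N1* = -405/-1.77 = 229, and then N2* = 414 - 1.71·229 = 23.1.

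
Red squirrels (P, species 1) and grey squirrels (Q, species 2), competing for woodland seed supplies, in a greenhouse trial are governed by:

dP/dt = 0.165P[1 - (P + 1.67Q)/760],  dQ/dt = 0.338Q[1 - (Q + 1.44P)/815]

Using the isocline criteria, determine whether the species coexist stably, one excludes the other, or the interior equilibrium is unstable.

unstable coexistence (outcome depends on initial conditions)

Compare the nullcline intercepts: K1/α12 = 760/1.67 = 455 < K2 = 815; K2/α21 = 815/1.44 = 566 < K1 = 760.
Since both are reversed, neither can invade when rare; the interior point is a saddle.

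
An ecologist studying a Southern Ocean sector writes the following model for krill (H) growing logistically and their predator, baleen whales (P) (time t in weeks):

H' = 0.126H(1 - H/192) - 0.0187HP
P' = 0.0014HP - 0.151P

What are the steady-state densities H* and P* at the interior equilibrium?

H* ≈ 108, P* ≈ 2.95

From dP/dt = 0 with P > 0: 0.0014H* = 0.151, so H* = 108.
Substitute into dH/dt = 0: 0.126(1 - 108/192) = 0.0187P*.
The bracket is 0.438, giving P* = 0.0552/0.0187 = 2.95.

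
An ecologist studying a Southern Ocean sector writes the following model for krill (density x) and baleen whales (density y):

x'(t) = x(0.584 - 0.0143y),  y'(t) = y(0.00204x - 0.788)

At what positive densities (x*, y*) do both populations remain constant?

x* ≈ 386, y* ≈ 40.8

Set dy/dt = 0 with y > 0: 0.00204x - 0.788 = 0, so x* = 0.788/0.00204 = 386.
Set dx/dt = 0 with x > 0: 0.584 - 0.0143y = 0, so y* = 0.584/0.0143 = 40.8.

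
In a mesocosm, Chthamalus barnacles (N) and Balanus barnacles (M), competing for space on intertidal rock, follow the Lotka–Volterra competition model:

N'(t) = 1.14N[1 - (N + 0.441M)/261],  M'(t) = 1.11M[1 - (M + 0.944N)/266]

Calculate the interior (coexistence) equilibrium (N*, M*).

Setting both brackets to zero gives the nullclines N + 0.441M = 261 and 0.944N + M = 266.
Substituting M = 266 - 0.944N into the first: N(1 - 0.441·0.944) = 261 - 0.441·266.
So N* = 144/0.584 = 246, and then M* = 266 - 0.944·246 = 33.6.

N* ≈ 246, M* ≈ 33.6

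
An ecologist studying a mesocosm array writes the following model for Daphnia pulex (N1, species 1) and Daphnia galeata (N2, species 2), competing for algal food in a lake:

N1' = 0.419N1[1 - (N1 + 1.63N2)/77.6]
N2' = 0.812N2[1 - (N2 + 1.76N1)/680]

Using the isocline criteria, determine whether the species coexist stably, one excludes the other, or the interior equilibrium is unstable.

species 2 excludes species 1

Compare the nullcline intercepts: K1/α12 = 77.6/1.63 = 47.6 < K2 = 680; K2/α21 = 680/1.76 = 386 > K1 = 77.6.
Since the inequalities point opposite ways, species 2 can invade but species 1 cannot.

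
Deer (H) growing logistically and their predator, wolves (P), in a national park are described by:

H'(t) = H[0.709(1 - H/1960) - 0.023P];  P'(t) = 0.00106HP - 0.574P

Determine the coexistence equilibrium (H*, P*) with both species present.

From dP/dt = 0 with P > 0: 0.00106H* = 0.574, so H* = 542.
Substitute into dH/dt = 0: 0.709(1 - 542/1960) = 0.023P*.
The bracket is 0.724, giving P* = 0.513/0.023 = 22.3.

H* ≈ 542, P* ≈ 22.3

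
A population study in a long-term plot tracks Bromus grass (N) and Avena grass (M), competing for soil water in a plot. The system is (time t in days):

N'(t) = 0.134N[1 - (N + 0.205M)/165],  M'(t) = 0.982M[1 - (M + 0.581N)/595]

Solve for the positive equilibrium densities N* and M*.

N* ≈ 48.8, M* ≈ 567

Setting both brackets to zero gives the nullclines N + 0.205M = 165 and 0.581N + M = 595.
Substituting M = 595 - 0.581N into the first: N(1 - 0.205·0.581) = 165 - 0.205·595.
So N* = 43/0.881 = 48.8, and then M* = 595 - 0.581·48.8 = 567.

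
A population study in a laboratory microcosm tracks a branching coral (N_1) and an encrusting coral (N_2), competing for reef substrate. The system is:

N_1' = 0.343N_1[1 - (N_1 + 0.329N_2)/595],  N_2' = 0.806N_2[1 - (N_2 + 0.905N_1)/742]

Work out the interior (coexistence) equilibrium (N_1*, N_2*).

Setting both brackets to zero gives the nullclines N_1 + 0.329N_2 = 595 and 0.905N_1 + N_2 = 742.
Substituting N_2 = 742 - 0.905N_1 into the first: N_1(1 - 0.329·0.905) = 595 - 0.329·742.
So N_1* = 351/0.702 = 500, and then N_2* = 742 - 0.905·500 = 290.

N_1* ≈ 500, N_2* ≈ 290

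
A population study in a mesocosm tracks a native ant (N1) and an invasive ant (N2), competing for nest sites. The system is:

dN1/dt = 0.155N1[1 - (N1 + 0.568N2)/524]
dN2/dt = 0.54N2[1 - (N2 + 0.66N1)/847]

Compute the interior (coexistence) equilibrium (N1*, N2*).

N1* ≈ 68.6, N2* ≈ 802

Setting both brackets to zero gives the nullclines N1 + 0.568N2 = 524 and 0.66N1 + N2 = 847.
Substituting N2 = 847 - 0.66N1 into the first: N1(1 - 0.568·0.66) = 524 - 0.568·847.
So N1* = 42.9/0.625 = 68.6, and then N2* = 847 - 0.66·68.6 = 802.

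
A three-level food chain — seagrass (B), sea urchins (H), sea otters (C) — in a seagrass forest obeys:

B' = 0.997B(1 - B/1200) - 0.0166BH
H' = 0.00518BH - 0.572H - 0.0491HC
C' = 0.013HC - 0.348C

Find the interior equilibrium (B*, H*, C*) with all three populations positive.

From dC/dt = 0: 0.013H* = 0.348, so H* = 26.8.
From dB/dt = 0: 0.997(1 - B*/1200) = 0.0166·26.8, giving B* = 1200·(1 - 0.446) = 665.
From dH/dt = 0: 0.00518·665 - 0.572 = 0.0491C*, so C* = 2.87/0.0491 = 58.5.

B* ≈ 665, H* ≈ 26.8, C* ≈ 58.5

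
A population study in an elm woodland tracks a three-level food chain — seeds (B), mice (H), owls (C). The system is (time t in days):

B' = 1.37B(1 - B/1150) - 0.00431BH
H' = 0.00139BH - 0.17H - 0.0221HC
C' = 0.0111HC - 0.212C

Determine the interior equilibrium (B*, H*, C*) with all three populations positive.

B* ≈ 1080, H* ≈ 19.1, C* ≈ 60.3

From dC/dt = 0: 0.0111H* = 0.212, so H* = 19.1.
From dB/dt = 0: 1.37(1 - B*/1150) = 0.00431·19.1, giving B* = 1150·(1 - 0.0601) = 1080.
From dH/dt = 0: 0.00139·1080 - 0.17 = 0.0221C*, so C* = 1.33/0.0221 = 60.3.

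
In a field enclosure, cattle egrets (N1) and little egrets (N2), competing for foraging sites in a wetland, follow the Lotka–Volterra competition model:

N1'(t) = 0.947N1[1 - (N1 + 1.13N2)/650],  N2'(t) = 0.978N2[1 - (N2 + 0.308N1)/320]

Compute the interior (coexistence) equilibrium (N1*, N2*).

N1* ≈ 442, N2* ≈ 184

Setting both brackets to zero gives the nullclines N1 + 1.13N2 = 650 and 0.308N1 + N2 = 320.
Substituting N2 = 320 - 0.308N1 into the first: N1(1 - 1.13·0.308) = 650 - 1.13·320.
So N1* = 288/0.652 = 442, and then N2* = 320 - 0.308·442 = 184.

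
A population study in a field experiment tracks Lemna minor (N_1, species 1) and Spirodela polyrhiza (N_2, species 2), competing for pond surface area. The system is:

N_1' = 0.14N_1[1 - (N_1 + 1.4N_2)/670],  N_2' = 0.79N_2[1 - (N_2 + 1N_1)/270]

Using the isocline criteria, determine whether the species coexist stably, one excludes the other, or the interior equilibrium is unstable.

species 1 excludes species 2

Compare the nullcline intercepts: K1/α12 = 670/1.4 = 479 > K2 = 270; K2/α21 = 270/1 = 270 < K1 = 670.
Since the inequalities point opposite ways, species 1 can invade but species 2 cannot.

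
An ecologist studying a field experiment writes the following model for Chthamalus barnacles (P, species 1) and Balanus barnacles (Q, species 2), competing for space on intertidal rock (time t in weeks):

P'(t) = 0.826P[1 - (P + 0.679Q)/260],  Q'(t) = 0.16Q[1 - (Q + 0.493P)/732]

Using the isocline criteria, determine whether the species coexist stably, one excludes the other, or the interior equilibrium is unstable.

Compare the nullcline intercepts: K1/α12 = 260/0.679 = 383 < K2 = 732; K2/α21 = 732/0.493 = 1480 > K1 = 260.
Since the inequalities point opposite ways, species 2 can invade but species 1 cannot.

species 2 excludes species 1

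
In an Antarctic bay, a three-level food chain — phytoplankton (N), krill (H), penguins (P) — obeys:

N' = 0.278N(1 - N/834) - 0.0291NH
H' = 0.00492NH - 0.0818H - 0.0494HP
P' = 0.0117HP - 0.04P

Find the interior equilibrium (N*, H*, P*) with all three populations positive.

From dP/dt = 0: 0.0117H* = 0.04, so H* = 3.42.
From dN/dt = 0: 0.278(1 - N*/834) = 0.0291·3.42, giving N* = 834·(1 - 0.358) = 536.
From dH/dt = 0: 0.00492·536 - 0.0818 = 0.0494P*, so P* = 2.55/0.0494 = 51.7.

N* ≈ 536, H* ≈ 3.42, P* ≈ 51.7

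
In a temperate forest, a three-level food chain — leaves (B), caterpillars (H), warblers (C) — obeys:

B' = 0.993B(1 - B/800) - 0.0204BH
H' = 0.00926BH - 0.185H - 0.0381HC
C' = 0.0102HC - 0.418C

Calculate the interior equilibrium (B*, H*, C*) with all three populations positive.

From dC/dt = 0: 0.0102H* = 0.418, so H* = 41.
From dB/dt = 0: 0.993(1 - B*/800) = 0.0204·41, giving B* = 800·(1 - 0.842) = 126.
From dH/dt = 0: 0.00926·126 - 0.185 = 0.0381C*, so C* = 0.986/0.0381 = 25.9.

B* ≈ 126, H* ≈ 41, C* ≈ 25.9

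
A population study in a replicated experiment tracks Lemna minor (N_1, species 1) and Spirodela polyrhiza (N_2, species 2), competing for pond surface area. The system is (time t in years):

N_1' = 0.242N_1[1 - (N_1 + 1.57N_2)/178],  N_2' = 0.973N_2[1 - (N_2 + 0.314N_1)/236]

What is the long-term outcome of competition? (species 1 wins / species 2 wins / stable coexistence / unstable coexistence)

species 2 excludes species 1

Compare the nullcline intercepts: K1/α12 = 178/1.57 = 113 < K2 = 236; K2/α21 = 236/0.314 = 752 > K1 = 178.
Since the inequalities point opposite ways, species 2 can invade but species 1 cannot.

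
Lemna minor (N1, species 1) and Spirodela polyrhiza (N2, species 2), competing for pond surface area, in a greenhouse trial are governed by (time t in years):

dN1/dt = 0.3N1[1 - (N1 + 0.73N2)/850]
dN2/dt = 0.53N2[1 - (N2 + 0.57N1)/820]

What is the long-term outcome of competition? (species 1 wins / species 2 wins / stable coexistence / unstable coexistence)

Compare the nullcline intercepts: K1/α12 = 850/0.73 = 1160 > K2 = 820; K2/α21 = 820/0.57 = 1440 > K1 = 850.
Since both inequalities hold, each species can invade when rare, so the interior equilibrium is stable.

stable coexistence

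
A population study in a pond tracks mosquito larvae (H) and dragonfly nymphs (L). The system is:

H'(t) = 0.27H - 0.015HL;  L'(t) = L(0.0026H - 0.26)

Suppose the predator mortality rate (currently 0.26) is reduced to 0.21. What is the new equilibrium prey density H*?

H* ≈ 80.8

At the interior fixed point, setting dL/dt = 0 with L > 0 fixes H* = (predator death rate)/(HL coefficient) — independent of the other coefficients.
With the change, H* = 0.21/0.0026 = 80.8; it falls from 100.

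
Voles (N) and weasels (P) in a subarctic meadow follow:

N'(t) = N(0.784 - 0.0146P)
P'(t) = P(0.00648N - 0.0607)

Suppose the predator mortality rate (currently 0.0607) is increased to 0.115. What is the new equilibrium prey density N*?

At the interior fixed point, setting dP/dt = 0 with P > 0 fixes N* = (predator death rate)/(NP coefficient) — independent of the other coefficients.
With the change, N* = 0.115/0.00648 = 17.7; it rises from 9.37.

N* ≈ 17.7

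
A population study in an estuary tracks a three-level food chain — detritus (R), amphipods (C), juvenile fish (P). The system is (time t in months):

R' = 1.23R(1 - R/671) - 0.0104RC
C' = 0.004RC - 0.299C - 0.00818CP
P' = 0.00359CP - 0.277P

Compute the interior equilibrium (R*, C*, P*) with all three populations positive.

R* ≈ 233, C* ≈ 77.2, P* ≈ 77.5

From dP/dt = 0: 0.00359C* = 0.277, so C* = 77.2.
From dR/dt = 0: 1.23(1 - R*/671) = 0.0104·77.2, giving R* = 671·(1 - 0.652) = 233.
From dC/dt = 0: 0.004·233 - 0.299 = 0.00818P*, so P* = 0.634/0.00818 = 77.5.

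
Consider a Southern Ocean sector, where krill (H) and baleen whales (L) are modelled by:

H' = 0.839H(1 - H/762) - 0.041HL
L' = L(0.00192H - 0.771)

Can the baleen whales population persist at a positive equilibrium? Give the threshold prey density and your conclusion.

The predator equation gives dL/dt > 0 only when H > 0.771/0.00192 = 402.
Without the predator, H → K = 762. Since 762 > 402, the predator can invade and persist.

Threshold H = 402; K > 402, so yes, the predator persists.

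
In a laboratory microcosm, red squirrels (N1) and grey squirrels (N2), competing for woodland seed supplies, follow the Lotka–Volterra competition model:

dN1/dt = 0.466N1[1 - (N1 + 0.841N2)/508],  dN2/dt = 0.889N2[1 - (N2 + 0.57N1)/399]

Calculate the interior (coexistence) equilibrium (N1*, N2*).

N1* ≈ 331, N2* ≈ 210

Setting both brackets to zero gives the nullclines N1 + 0.841N2 = 508 and 0.57N1 + N2 = 399.
Substituting N2 = 399 - 0.57N1 into the first: N1(1 - 0.841·0.57) = 508 - 0.841·399.
So N1* = 172/0.521 = 331, and then N2* = 399 - 0.57·331 = 210.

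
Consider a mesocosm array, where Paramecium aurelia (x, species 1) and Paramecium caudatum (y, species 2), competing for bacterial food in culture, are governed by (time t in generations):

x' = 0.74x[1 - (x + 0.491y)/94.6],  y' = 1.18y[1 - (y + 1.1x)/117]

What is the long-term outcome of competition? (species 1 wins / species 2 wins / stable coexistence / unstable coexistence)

Compare the nullcline intercepts: K1/α12 = 94.6/0.491 = 193 > K2 = 117; K2/α21 = 117/1.1 = 106 > K1 = 94.6.
Since both inequalities hold, each species can invade when rare, so the interior equilibrium is stable.

stable coexistence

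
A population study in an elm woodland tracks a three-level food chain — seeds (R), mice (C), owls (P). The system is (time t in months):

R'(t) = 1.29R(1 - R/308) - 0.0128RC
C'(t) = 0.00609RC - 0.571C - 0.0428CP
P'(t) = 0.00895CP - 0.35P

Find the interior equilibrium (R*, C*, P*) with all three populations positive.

R* ≈ 188, C* ≈ 39.1, P* ≈ 13.5

From dP/dt = 0: 0.00895C* = 0.35, so C* = 39.1.
From dR/dt = 0: 1.29(1 - R*/308) = 0.0128·39.1, giving R* = 308·(1 - 0.388) = 188.
From dC/dt = 0: 0.00609·188 - 0.571 = 0.0428P*, so P* = 0.577/0.0428 = 13.5.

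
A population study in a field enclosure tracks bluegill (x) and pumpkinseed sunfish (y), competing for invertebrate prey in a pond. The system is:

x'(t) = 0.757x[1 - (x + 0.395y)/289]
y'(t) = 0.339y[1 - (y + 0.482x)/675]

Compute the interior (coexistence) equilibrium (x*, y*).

x* ≈ 27.6, y* ≈ 662

Setting both brackets to zero gives the nullclines x + 0.395y = 289 and 0.482x + y = 675.
Substituting y = 675 - 0.482x into the first: x(1 - 0.395·0.482) = 289 - 0.395·675.
So x* = 22.4/0.81 = 27.6, and then y* = 675 - 0.482·27.6 = 662.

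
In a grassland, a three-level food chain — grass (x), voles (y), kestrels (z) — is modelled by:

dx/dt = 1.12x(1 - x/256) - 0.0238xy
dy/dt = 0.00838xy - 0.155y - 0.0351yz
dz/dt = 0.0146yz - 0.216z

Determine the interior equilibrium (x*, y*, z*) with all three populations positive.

x* ≈ 176, y* ≈ 14.8, z* ≈ 37.5

From dz/dt = 0: 0.0146y* = 0.216, so y* = 14.8.
From dx/dt = 0: 1.12(1 - x*/256) = 0.0238·14.8, giving x* = 256·(1 - 0.314) = 176.
From dy/dt = 0: 0.00838·176 - 0.155 = 0.0351z*, so z* = 1.32/0.0351 = 37.5.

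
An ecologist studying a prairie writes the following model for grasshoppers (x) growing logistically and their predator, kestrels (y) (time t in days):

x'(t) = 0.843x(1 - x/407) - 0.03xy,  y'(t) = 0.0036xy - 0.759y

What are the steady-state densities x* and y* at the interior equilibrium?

From dy/dt = 0 with y > 0: 0.0036x* = 0.759, so x* = 211.
Substitute into dx/dt = 0: 0.843(1 - 211/407) = 0.03y*.
The bracket is 0.482, giving y* = 0.406/0.03 = 13.5.

x* ≈ 211, y* ≈ 13.5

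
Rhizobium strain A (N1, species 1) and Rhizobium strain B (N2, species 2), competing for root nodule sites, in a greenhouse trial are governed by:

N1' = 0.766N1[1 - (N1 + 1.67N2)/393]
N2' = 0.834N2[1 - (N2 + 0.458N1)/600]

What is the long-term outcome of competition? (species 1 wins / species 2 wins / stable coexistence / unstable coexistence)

Compare the nullcline intercepts: K1/α12 = 393/1.67 = 235 < K2 = 600; K2/α21 = 600/0.458 = 1310 > K1 = 393.
Since the inequalities point opposite ways, species 2 can invade but species 1 cannot.

species 2 excludes species 1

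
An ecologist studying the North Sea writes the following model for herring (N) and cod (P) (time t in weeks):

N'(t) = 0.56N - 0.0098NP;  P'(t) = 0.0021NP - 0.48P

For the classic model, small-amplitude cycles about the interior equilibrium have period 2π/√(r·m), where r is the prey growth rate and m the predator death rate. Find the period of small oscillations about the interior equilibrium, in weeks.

Here r = 0.56 and m = 0.48, so r·m = 0.269.
ω = √0.269 = 0.518 per week, hence T = 2π/ω ≈ 12.1 weeks.

T ≈ 12.1 weeks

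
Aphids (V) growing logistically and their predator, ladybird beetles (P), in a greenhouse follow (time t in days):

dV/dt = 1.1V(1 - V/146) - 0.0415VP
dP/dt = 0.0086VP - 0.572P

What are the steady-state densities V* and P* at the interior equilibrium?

V* ≈ 66.5, P* ≈ 14.4

From dP/dt = 0 with P > 0: 0.0086V* = 0.572, so V* = 66.5.
Substitute into dV/dt = 0: 1.1(1 - 66.5/146) = 0.0415P*.
The bracket is 0.544, giving P* = 0.599/0.0415 = 14.4.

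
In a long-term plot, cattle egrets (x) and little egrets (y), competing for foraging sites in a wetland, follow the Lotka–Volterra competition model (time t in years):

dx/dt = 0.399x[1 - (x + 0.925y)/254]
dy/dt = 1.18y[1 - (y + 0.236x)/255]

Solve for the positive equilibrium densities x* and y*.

x* ≈ 23.2, y* ≈ 250

Setting both brackets to zero gives the nullclines x + 0.925y = 254 and 0.236x + y = 255.
Substituting y = 255 - 0.236x into the first: x(1 - 0.925·0.236) = 254 - 0.925·255.
So x* = 18.1/0.782 = 23.2, and then y* = 255 - 0.236·23.2 = 250.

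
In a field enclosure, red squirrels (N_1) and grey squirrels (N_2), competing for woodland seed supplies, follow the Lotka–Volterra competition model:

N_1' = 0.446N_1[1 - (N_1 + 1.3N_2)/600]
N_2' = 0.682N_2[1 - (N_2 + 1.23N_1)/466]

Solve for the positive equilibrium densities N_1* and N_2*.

N_1* ≈ 9.68, N_2* ≈ 454

Setting both brackets to zero gives the nullclines N_1 + 1.3N_2 = 600 and 1.23N_1 + N_2 = 466.
Substituting N_2 = 466 - 1.23N_1 into the first: N_1(1 - 1.3·1.23) = 600 - 1.3·466.
So N_1* = -5.8/-0.599 = 9.68, and then N_2* = 466 - 1.23·9.68 = 454.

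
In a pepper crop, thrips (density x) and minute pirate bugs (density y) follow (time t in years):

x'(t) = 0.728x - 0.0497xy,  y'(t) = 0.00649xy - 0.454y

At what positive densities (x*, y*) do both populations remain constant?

Set dy/dt = 0 with y > 0: 0.00649x - 0.454 = 0, so x* = 0.454/0.00649 = 70.
Set dx/dt = 0 with x > 0: 0.728 - 0.0497y = 0, so y* = 0.728/0.0497 = 14.6.

x* ≈ 70, y* ≈ 14.6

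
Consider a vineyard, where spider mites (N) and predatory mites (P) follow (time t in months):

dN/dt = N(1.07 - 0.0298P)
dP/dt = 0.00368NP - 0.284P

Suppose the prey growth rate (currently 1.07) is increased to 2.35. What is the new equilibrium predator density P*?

At the interior fixed point, setting dN/dt = 0 with N > 0 fixes P* = (prey growth rate)/(NP coefficient) — independent of the other coefficients.
With the change, P* = 2.35/0.0298 = 78.9; it rises from 35.9.

P* ≈ 78.9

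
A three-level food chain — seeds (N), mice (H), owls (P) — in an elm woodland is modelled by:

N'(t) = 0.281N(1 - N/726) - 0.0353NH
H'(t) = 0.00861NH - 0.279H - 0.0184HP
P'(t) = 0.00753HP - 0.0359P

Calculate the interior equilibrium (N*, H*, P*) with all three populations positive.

From dP/dt = 0: 0.00753H* = 0.0359, so H* = 4.77.
From dN/dt = 0: 0.281(1 - N*/726) = 0.0353·4.77, giving N* = 726·(1 - 0.599) = 291.
From dH/dt = 0: 0.00861·291 - 0.279 = 0.0184P*, so P* = 2.23/0.0184 = 121.

N* ≈ 291, H* ≈ 4.77, P* ≈ 121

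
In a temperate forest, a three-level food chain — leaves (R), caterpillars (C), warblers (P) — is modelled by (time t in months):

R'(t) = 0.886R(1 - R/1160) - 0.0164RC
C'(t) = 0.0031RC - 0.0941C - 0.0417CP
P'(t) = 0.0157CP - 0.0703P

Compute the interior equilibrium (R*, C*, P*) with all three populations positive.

From dP/dt = 0: 0.0157C* = 0.0703, so C* = 4.48.
From dR/dt = 0: 0.886(1 - R*/1160) = 0.0164·4.48, giving R* = 1160·(1 - 0.0829) = 1060.
From dC/dt = 0: 0.0031·1060 - 0.0941 = 0.0417P*, so P* = 3.2/0.0417 = 76.8.

R* ≈ 1060, C* ≈ 4.48, P* ≈ 76.8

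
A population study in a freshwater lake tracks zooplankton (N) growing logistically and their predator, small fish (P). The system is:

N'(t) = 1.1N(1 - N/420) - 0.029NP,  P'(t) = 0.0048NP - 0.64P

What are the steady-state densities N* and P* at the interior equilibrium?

From dP/dt = 0 with P > 0: 0.0048N* = 0.64, so N* = 133.
Substitute into dN/dt = 0: 1.1(1 - 133/420) = 0.029P*.
The bracket is 0.683, giving P* = 0.751/0.029 = 25.9.

N* ≈ 133, P* ≈ 25.9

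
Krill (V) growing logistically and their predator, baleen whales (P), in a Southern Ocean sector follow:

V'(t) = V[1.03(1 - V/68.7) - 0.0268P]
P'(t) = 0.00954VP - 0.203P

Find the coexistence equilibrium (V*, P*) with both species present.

V* ≈ 21.3, P* ≈ 26.5

From dP/dt = 0 with P > 0: 0.00954V* = 0.203, so V* = 21.3.
Substitute into dV/dt = 0: 1.03(1 - 21.3/68.7) = 0.0268P*.
The bracket is 0.69, giving P* = 0.711/0.0268 = 26.5.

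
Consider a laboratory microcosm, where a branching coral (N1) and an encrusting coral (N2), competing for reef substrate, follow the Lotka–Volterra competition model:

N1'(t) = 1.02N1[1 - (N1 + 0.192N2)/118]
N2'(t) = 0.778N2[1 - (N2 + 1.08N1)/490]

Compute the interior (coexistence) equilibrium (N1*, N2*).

N1* ≈ 30.2, N2* ≈ 457

Setting both brackets to zero gives the nullclines N1 + 0.192N2 = 118 and 1.08N1 + N2 = 490.
Substituting N2 = 490 - 1.08N1 into the first: N1(1 - 0.192·1.08) = 118 - 0.192·490.
So N1* = 23.9/0.793 = 30.2, and then N2* = 490 - 1.08·30.2 = 457.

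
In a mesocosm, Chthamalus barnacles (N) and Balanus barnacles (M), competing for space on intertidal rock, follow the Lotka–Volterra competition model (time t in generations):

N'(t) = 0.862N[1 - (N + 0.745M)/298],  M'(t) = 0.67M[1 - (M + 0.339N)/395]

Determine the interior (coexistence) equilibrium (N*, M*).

Setting both brackets to zero gives the nullclines N + 0.745M = 298 and 0.339N + M = 395.
Substituting M = 395 - 0.339N into the first: N(1 - 0.745·0.339) = 298 - 0.745·395.
So N* = 3.73/0.747 = 4.98, and then M* = 395 - 0.339·4.98 = 393.

N* ≈ 4.98, M* ≈ 393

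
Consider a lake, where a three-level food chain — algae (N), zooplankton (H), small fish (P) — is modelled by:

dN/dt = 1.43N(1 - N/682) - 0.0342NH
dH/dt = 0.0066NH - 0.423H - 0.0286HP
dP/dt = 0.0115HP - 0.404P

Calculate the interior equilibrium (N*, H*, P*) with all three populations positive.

From dP/dt = 0: 0.0115H* = 0.404, so H* = 35.1.
From dN/dt = 0: 1.43(1 - N*/682) = 0.0342·35.1, giving N* = 682·(1 - 0.84) = 109.
From dH/dt = 0: 0.0066·109 - 0.423 = 0.0286P*, so P* = 0.296/0.0286 = 10.4.

N* ≈ 109, H* ≈ 35.1, P* ≈ 10.4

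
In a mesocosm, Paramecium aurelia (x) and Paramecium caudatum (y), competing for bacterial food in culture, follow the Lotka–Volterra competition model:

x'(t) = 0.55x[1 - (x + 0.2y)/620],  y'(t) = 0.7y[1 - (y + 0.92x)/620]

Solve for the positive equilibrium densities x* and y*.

Setting both brackets to zero gives the nullclines x + 0.2y = 620 and 0.92x + y = 620.
Substituting y = 620 - 0.92x into the first: x(1 - 0.2·0.92) = 620 - 0.2·620.
So x* = 496/0.816 = 608, and then y* = 620 - 0.92·608 = 60.8.

x* ≈ 608, y* ≈ 60.8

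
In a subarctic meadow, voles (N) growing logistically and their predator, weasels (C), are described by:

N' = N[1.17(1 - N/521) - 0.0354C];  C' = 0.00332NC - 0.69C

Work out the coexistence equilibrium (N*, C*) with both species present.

From dC/dt = 0 with C > 0: 0.00332N* = 0.69, so N* = 208.
Substitute into dN/dt = 0: 1.17(1 - 208/521) = 0.0354C*.
The bracket is 0.601, giving C* = 0.703/0.0354 = 19.9.

N* ≈ 208, C* ≈ 19.9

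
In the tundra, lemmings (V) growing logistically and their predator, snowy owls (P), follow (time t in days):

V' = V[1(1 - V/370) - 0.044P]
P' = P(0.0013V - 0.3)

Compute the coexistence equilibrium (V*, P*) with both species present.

From dP/dt = 0 with P > 0: 0.0013V* = 0.3, so V* = 231.
Substitute into dV/dt = 0: 1(1 - 231/370) = 0.044P*.
The bracket is 0.376, giving P* = 0.376/0.044 = 8.55.

V* ≈ 231, P* ≈ 8.55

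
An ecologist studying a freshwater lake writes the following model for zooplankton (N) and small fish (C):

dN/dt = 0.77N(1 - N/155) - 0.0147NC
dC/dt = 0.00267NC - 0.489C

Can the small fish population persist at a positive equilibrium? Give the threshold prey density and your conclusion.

Threshold N = 183; K < 183, so no, the predator goes extinct.

The predator equation gives dC/dt > 0 only when N > 0.489/0.00267 = 183.
Without the predator, N → K = 155. Since 155 < 183, the predator cannot invade.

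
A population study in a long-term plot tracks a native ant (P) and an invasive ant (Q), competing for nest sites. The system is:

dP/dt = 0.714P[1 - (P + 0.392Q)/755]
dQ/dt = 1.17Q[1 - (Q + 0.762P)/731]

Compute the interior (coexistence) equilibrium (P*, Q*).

Setting both brackets to zero gives the nullclines P + 0.392Q = 755 and 0.762P + Q = 731.
Substituting Q = 731 - 0.762P into the first: P(1 - 0.392·0.762) = 755 - 0.392·731.
So P* = 468/0.701 = 668, and then Q* = 731 - 0.762·668 = 222.

P* ≈ 668, Q* ≈ 222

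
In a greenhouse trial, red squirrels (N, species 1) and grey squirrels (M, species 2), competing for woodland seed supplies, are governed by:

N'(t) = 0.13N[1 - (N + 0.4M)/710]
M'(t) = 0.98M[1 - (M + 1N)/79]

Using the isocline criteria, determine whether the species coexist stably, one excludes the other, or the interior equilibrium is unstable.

Compare the nullcline intercepts: K1/α12 = 710/0.4 = 1780 > K2 = 79; K2/α21 = 79/1 = 79 < K1 = 710.
Since the inequalities point opposite ways, species 1 can invade but species 2 cannot.

species 1 excludes species 2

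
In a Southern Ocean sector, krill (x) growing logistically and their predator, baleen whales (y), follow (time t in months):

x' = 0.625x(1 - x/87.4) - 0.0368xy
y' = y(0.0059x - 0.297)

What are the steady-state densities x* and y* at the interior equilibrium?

From dy/dt = 0 with y > 0: 0.0059x* = 0.297, so x* = 50.3.
Substitute into dx/dt = 0: 0.625(1 - 50.3/87.4) = 0.0368y*.
The bracket is 0.424, giving y* = 0.265/0.0368 = 7.2.

x* ≈ 50.3, y* ≈ 7.2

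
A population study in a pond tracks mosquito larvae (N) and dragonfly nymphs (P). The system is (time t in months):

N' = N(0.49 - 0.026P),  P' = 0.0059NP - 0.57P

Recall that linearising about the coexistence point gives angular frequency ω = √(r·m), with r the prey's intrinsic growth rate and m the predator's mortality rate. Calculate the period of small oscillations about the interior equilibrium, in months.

Here r = 0.49 and m = 0.57, so r·m = 0.279.
ω = √0.279 = 0.528 per month, hence T = 2π/ω ≈ 11.9 months.

T ≈ 11.9 months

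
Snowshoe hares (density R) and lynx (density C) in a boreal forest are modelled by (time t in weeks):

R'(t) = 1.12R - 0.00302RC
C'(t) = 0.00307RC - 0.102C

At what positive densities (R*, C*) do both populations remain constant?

Set dC/dt = 0 with C > 0: 0.00307R - 0.102 = 0, so R* = 0.102/0.00307 = 33.2.
Set dR/dt = 0 with R > 0: 1.12 - 0.00302C = 0, so C* = 1.12/0.00302 = 371.

R* ≈ 33.2, C* ≈ 371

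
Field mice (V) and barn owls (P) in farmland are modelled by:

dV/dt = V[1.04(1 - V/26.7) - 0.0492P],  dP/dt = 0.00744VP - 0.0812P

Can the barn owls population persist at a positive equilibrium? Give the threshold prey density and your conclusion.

Threshold V = 10.9; K > 10.9, so yes, the predator persists.

The predator equation gives dP/dt > 0 only when V > 0.0812/0.00744 = 10.9.
Without the predator, V → K = 26.7. Since 26.7 > 10.9, the predator can invade and persist.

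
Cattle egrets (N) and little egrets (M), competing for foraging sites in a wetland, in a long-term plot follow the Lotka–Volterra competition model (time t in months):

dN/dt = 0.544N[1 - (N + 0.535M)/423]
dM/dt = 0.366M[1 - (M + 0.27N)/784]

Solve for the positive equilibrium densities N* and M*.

N* ≈ 4.16, M* ≈ 783

Setting both brackets to zero gives the nullclines N + 0.535M = 423 and 0.27N + M = 784.
Substituting M = 784 - 0.27N into the first: N(1 - 0.535·0.27) = 423 - 0.535·784.
So N* = 3.56/0.856 = 4.16, and then M* = 784 - 0.27·4.16 = 783.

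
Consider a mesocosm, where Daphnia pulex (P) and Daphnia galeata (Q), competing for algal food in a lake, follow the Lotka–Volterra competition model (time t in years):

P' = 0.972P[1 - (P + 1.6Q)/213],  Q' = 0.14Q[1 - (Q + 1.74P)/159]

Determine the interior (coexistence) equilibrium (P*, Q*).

P* ≈ 23.2, Q* ≈ 119

Setting both brackets to zero gives the nullclines P + 1.6Q = 213 and 1.74P + Q = 159.
Substituting Q = 159 - 1.74P into the first: P(1 - 1.6·1.74) = 213 - 1.6·159.
So P* = -41.4/-1.78 = 23.2, and then Q* = 159 - 1.74·23.2 = 119.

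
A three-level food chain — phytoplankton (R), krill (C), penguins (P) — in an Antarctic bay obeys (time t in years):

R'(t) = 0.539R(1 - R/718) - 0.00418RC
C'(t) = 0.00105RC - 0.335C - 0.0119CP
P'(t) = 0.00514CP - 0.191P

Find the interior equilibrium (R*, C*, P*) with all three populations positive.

R* ≈ 511, C* ≈ 37.2, P* ≈ 16.9

From dP/dt = 0: 0.00514C* = 0.191, so C* = 37.2.
From dR/dt = 0: 0.539(1 - R*/718) = 0.00418·37.2, giving R* = 718·(1 - 0.288) = 511.
From dC/dt = 0: 0.00105·511 - 0.335 = 0.0119P*, so P* = 0.202/0.0119 = 16.9.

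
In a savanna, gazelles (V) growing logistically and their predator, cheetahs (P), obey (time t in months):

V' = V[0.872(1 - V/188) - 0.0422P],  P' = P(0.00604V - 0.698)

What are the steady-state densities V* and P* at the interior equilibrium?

V* ≈ 116, P* ≈ 7.96

From dP/dt = 0 with P > 0: 0.00604V* = 0.698, so V* = 116.
Substitute into dV/dt = 0: 0.872(1 - 116/188) = 0.0422P*.
The bracket is 0.385, giving P* = 0.336/0.0422 = 7.96.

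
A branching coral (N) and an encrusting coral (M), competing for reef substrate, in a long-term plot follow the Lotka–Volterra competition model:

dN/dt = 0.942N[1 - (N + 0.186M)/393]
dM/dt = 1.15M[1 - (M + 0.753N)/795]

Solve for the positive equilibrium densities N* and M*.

N* ≈ 285, M* ≈ 580

Setting both brackets to zero gives the nullclines N + 0.186M = 393 and 0.753N + M = 795.
Substituting M = 795 - 0.753N into the first: N(1 - 0.186·0.753) = 393 - 0.186·795.
So N* = 245/0.86 = 285, and then M* = 795 - 0.753·285 = 580.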